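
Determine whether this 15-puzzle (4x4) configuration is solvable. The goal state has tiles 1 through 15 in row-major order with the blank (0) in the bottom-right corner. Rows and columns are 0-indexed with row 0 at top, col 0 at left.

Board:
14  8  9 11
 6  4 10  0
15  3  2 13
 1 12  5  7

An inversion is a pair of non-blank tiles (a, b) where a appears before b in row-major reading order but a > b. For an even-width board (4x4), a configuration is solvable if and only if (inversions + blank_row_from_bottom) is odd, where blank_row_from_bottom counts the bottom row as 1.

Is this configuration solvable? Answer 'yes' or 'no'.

Inversions: 64
Blank is in row 1 (0-indexed from top), which is row 3 counting from the bottom (bottom = 1).
64 + 3 = 67, which is odd, so the puzzle is solvable.

Answer: yes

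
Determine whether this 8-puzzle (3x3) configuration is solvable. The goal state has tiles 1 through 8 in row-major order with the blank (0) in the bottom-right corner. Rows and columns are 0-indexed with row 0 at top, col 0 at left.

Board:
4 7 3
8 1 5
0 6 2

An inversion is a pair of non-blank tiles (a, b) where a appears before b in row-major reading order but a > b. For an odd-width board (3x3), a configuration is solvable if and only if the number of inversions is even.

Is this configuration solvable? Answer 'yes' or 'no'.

Inversions (pairs i<j in row-major order where tile[i] > tile[j] > 0): 16
16 is even, so the puzzle is solvable.

Answer: yes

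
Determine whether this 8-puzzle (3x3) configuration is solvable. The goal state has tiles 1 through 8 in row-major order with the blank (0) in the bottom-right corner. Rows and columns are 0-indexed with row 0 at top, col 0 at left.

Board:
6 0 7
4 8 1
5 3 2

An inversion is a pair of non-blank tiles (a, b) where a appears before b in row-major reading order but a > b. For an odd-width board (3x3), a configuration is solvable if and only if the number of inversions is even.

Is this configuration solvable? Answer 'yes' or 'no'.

Answer: yes

Derivation:
Inversions (pairs i<j in row-major order where tile[i] > tile[j] > 0): 20
20 is even, so the puzzle is solvable.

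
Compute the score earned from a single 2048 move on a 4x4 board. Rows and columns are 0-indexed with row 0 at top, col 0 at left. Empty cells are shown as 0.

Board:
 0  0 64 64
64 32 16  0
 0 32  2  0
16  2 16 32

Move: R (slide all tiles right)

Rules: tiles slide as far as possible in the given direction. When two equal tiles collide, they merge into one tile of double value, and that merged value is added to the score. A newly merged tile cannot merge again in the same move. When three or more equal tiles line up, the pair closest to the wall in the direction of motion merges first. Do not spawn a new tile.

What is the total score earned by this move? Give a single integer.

Slide right:
row 0: [0, 0, 64, 64] -> [0, 0, 0, 128]  score +128 (running 128)
row 1: [64, 32, 16, 0] -> [0, 64, 32, 16]  score +0 (running 128)
row 2: [0, 32, 2, 0] -> [0, 0, 32, 2]  score +0 (running 128)
row 3: [16, 2, 16, 32] -> [16, 2, 16, 32]  score +0 (running 128)
Board after move:
  0   0   0 128
  0  64  32  16
  0   0  32   2
 16   2  16  32

Answer: 128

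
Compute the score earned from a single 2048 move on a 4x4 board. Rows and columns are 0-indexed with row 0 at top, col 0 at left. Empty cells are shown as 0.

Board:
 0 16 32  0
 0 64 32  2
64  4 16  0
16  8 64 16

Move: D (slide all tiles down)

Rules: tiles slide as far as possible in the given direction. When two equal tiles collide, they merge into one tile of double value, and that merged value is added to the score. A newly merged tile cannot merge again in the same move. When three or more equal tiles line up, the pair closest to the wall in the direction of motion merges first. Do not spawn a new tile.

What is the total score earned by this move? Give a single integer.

Slide down:
col 0: [0, 0, 64, 16] -> [0, 0, 64, 16]  score +0 (running 0)
col 1: [16, 64, 4, 8] -> [16, 64, 4, 8]  score +0 (running 0)
col 2: [32, 32, 16, 64] -> [0, 64, 16, 64]  score +64 (running 64)
col 3: [0, 2, 0, 16] -> [0, 0, 2, 16]  score +0 (running 64)
Board after move:
 0 16  0  0
 0 64 64  0
64  4 16  2
16  8 64 16

Answer: 64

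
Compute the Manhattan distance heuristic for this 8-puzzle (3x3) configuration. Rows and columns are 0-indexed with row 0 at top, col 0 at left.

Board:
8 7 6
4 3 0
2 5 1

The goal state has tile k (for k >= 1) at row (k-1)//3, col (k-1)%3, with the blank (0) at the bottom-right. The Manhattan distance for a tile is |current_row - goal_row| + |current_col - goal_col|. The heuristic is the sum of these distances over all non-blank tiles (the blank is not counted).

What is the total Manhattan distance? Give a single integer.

Answer: 17

Derivation:
Tile 8: at (0,0), goal (2,1), distance |0-2|+|0-1| = 3
Tile 7: at (0,1), goal (2,0), distance |0-2|+|1-0| = 3
Tile 6: at (0,2), goal (1,2), distance |0-1|+|2-2| = 1
Tile 4: at (1,0), goal (1,0), distance |1-1|+|0-0| = 0
Tile 3: at (1,1), goal (0,2), distance |1-0|+|1-2| = 2
Tile 2: at (2,0), goal (0,1), distance |2-0|+|0-1| = 3
Tile 5: at (2,1), goal (1,1), distance |2-1|+|1-1| = 1
Tile 1: at (2,2), goal (0,0), distance |2-0|+|2-0| = 4
Sum: 3 + 3 + 1 + 0 + 2 + 3 + 1 + 4 = 17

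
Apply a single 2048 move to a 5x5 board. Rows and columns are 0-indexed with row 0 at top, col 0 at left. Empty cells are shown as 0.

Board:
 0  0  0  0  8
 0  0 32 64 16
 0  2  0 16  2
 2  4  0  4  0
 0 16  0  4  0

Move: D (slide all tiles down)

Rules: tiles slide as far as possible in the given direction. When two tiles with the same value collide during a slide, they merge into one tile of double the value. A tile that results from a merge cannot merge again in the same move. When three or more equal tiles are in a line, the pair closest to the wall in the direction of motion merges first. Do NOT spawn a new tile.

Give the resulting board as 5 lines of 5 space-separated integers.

Answer:  0  0  0  0  0
 0  0  0  0  0
 0  2  0 64  8
 0  4  0 16 16
 2 16 32  8  2

Derivation:
Slide down:
col 0: [0, 0, 0, 2, 0] -> [0, 0, 0, 0, 2]
col 1: [0, 0, 2, 4, 16] -> [0, 0, 2, 4, 16]
col 2: [0, 32, 0, 0, 0] -> [0, 0, 0, 0, 32]
col 3: [0, 64, 16, 4, 4] -> [0, 0, 64, 16, 8]
col 4: [8, 16, 2, 0, 0] -> [0, 0, 8, 16, 2]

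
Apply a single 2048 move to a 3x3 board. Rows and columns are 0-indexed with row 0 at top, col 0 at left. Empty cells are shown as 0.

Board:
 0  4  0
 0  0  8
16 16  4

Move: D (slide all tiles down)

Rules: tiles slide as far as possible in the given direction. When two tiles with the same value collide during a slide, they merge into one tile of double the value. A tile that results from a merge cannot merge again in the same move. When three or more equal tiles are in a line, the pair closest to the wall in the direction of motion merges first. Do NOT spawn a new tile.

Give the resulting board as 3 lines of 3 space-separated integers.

Answer:  0  0  0
 0  4  8
16 16  4

Derivation:
Slide down:
col 0: [0, 0, 16] -> [0, 0, 16]
col 1: [4, 0, 16] -> [0, 4, 16]
col 2: [0, 8, 4] -> [0, 8, 4]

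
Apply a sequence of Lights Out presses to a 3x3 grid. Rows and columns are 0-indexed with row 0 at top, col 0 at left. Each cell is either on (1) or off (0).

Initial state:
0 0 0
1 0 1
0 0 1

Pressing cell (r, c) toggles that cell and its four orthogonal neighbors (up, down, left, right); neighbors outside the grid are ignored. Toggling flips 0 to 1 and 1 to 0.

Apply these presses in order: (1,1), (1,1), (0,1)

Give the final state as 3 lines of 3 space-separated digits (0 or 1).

Answer: 1 1 1
1 1 1
0 0 1

Derivation:
After press 1 at (1,1):
0 1 0
0 1 0
0 1 1

After press 2 at (1,1):
0 0 0
1 0 1
0 0 1

After press 3 at (0,1):
1 1 1
1 1 1
0 0 1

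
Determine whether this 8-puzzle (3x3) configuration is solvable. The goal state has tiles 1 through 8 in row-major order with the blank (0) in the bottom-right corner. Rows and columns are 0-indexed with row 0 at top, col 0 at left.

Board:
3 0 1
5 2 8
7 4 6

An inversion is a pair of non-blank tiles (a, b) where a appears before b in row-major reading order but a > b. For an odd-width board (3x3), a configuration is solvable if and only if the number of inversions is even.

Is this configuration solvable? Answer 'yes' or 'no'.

Answer: no

Derivation:
Inversions (pairs i<j in row-major order where tile[i] > tile[j] > 0): 9
9 is odd, so the puzzle is not solvable.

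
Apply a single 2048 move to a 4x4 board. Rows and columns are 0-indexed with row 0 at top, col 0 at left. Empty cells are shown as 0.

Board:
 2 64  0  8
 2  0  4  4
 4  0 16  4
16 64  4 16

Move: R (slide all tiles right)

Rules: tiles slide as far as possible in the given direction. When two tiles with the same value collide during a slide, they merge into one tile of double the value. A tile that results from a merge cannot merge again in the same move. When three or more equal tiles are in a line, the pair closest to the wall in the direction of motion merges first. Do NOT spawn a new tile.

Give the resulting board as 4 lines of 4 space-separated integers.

Slide right:
row 0: [2, 64, 0, 8] -> [0, 2, 64, 8]
row 1: [2, 0, 4, 4] -> [0, 0, 2, 8]
row 2: [4, 0, 16, 4] -> [0, 4, 16, 4]
row 3: [16, 64, 4, 16] -> [16, 64, 4, 16]

Answer:  0  2 64  8
 0  0  2  8
 0  4 16  4
16 64  4 16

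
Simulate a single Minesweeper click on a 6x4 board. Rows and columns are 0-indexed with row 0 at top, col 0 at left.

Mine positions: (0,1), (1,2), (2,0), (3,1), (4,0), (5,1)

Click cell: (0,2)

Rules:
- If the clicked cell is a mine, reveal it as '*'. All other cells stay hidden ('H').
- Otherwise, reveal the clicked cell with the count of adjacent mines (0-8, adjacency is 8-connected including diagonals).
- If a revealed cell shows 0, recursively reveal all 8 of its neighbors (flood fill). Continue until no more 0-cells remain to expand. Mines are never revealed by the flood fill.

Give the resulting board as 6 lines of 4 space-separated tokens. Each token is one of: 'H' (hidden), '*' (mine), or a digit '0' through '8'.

H H 2 H
H H H H
H H H H
H H H H
H H H H
H H H H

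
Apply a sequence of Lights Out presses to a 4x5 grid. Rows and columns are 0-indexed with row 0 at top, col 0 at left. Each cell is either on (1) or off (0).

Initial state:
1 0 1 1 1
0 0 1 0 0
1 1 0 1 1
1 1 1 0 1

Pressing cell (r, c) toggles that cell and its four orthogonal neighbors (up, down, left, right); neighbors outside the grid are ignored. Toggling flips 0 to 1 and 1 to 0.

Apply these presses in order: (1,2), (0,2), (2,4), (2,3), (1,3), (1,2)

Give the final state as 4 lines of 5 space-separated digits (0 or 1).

After press 1 at (1,2):
1 0 0 1 1
0 1 0 1 0
1 1 1 1 1
1 1 1 0 1

After press 2 at (0,2):
1 1 1 0 1
0 1 1 1 0
1 1 1 1 1
1 1 1 0 1

After press 3 at (2,4):
1 1 1 0 1
0 1 1 1 1
1 1 1 0 0
1 1 1 0 0

After press 4 at (2,3):
1 1 1 0 1
0 1 1 0 1
1 1 0 1 1
1 1 1 1 0

After press 5 at (1,3):
1 1 1 1 1
0 1 0 1 0
1 1 0 0 1
1 1 1 1 0

After press 6 at (1,2):
1 1 0 1 1
0 0 1 0 0
1 1 1 0 1
1 1 1 1 0

Answer: 1 1 0 1 1
0 0 1 0 0
1 1 1 0 1
1 1 1 1 0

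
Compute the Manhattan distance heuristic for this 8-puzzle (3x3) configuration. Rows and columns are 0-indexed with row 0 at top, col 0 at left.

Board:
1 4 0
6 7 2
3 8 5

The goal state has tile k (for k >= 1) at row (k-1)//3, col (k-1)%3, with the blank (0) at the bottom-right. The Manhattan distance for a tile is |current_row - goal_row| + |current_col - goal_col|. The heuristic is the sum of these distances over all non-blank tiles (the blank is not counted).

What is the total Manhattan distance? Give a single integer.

Answer: 14

Derivation:
Tile 1: at (0,0), goal (0,0), distance |0-0|+|0-0| = 0
Tile 4: at (0,1), goal (1,0), distance |0-1|+|1-0| = 2
Tile 6: at (1,0), goal (1,2), distance |1-1|+|0-2| = 2
Tile 7: at (1,1), goal (2,0), distance |1-2|+|1-0| = 2
Tile 2: at (1,2), goal (0,1), distance |1-0|+|2-1| = 2
Tile 3: at (2,0), goal (0,2), distance |2-0|+|0-2| = 4
Tile 8: at (2,1), goal (2,1), distance |2-2|+|1-1| = 0
Tile 5: at (2,2), goal (1,1), distance |2-1|+|2-1| = 2
Sum: 0 + 2 + 2 + 2 + 2 + 4 + 0 + 2 = 14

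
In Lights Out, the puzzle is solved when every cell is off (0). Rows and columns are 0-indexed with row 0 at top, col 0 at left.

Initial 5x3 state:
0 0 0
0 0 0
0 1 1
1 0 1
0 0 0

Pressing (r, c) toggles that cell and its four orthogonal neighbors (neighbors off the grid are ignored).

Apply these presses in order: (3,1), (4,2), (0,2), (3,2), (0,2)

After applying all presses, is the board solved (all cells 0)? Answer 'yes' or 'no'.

After press 1 at (3,1):
0 0 0
0 0 0
0 0 1
0 1 0
0 1 0

After press 2 at (4,2):
0 0 0
0 0 0
0 0 1
0 1 1
0 0 1

After press 3 at (0,2):
0 1 1
0 0 1
0 0 1
0 1 1
0 0 1

After press 4 at (3,2):
0 1 1
0 0 1
0 0 0
0 0 0
0 0 0

After press 5 at (0,2):
0 0 0
0 0 0
0 0 0
0 0 0
0 0 0

Lights still on: 0

Answer: yes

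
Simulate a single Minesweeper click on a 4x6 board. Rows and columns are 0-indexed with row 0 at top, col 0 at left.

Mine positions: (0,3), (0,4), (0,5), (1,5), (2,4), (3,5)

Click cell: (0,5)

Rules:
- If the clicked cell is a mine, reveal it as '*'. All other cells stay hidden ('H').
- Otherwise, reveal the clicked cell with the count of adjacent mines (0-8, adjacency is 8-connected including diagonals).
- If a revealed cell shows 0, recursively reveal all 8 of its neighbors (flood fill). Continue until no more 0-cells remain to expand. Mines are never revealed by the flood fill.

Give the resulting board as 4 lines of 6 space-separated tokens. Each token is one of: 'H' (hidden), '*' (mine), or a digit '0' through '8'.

H H H H H *
H H H H H H
H H H H H H
H H H H H H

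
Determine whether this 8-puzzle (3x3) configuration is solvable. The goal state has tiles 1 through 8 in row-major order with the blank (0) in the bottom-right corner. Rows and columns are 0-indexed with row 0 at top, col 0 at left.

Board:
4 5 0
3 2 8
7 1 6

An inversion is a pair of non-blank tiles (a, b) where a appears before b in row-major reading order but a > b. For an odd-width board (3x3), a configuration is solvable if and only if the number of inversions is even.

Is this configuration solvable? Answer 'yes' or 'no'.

Answer: yes

Derivation:
Inversions (pairs i<j in row-major order where tile[i] > tile[j] > 0): 14
14 is even, so the puzzle is solvable.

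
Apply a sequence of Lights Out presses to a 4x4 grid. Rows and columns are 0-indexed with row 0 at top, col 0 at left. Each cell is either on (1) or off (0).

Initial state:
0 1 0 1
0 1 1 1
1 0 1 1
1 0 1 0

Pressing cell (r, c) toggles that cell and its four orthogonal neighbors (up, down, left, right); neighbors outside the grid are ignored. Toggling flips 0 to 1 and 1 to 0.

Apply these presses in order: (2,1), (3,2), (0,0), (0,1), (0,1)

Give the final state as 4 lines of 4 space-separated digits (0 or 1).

Answer: 1 0 0 1
1 0 1 1
0 1 1 1
1 0 0 1

Derivation:
After press 1 at (2,1):
0 1 0 1
0 0 1 1
0 1 0 1
1 1 1 0

After press 2 at (3,2):
0 1 0 1
0 0 1 1
0 1 1 1
1 0 0 1

After press 3 at (0,0):
1 0 0 1
1 0 1 1
0 1 1 1
1 0 0 1

After press 4 at (0,1):
0 1 1 1
1 1 1 1
0 1 1 1
1 0 0 1

After press 5 at (0,1):
1 0 0 1
1 0 1 1
0 1 1 1
1 0 0 1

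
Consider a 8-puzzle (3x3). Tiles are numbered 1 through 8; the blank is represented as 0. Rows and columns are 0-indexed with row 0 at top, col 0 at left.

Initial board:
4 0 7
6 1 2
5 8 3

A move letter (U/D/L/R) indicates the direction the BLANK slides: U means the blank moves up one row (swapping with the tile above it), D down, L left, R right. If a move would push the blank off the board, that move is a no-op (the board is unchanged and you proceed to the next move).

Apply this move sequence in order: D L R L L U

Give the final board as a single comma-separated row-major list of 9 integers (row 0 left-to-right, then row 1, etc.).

After move 1 (D):
4 1 7
6 0 2
5 8 3

After move 2 (L):
4 1 7
0 6 2
5 8 3

After move 3 (R):
4 1 7
6 0 2
5 8 3

After move 4 (L):
4 1 7
0 6 2
5 8 3

After move 5 (L):
4 1 7
0 6 2
5 8 3

After move 6 (U):
0 1 7
4 6 2
5 8 3

Answer: 0, 1, 7, 4, 6, 2, 5, 8, 3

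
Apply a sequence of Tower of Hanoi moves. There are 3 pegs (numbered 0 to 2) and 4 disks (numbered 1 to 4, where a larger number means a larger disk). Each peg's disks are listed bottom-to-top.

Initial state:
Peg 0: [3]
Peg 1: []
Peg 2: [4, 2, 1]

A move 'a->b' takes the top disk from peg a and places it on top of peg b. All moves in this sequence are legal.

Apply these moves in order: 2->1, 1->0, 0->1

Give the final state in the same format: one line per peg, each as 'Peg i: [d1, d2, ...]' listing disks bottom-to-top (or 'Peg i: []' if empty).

After move 1 (2->1):
Peg 0: [3]
Peg 1: [1]
Peg 2: [4, 2]

After move 2 (1->0):
Peg 0: [3, 1]
Peg 1: []
Peg 2: [4, 2]

After move 3 (0->1):
Peg 0: [3]
Peg 1: [1]
Peg 2: [4, 2]

Answer: Peg 0: [3]
Peg 1: [1]
Peg 2: [4, 2]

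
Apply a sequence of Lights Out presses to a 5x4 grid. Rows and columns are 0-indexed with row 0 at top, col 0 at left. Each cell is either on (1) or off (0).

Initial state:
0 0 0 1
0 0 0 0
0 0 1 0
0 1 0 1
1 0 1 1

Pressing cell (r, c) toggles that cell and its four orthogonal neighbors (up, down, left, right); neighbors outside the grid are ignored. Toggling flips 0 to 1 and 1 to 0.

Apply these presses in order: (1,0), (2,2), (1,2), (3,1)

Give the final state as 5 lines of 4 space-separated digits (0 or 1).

After press 1 at (1,0):
1 0 0 1
1 1 0 0
1 0 1 0
0 1 0 1
1 0 1 1

After press 2 at (2,2):
1 0 0 1
1 1 1 0
1 1 0 1
0 1 1 1
1 0 1 1

After press 3 at (1,2):
1 0 1 1
1 0 0 1
1 1 1 1
0 1 1 1
1 0 1 1

After press 4 at (3,1):
1 0 1 1
1 0 0 1
1 0 1 1
1 0 0 1
1 1 1 1

Answer: 1 0 1 1
1 0 0 1
1 0 1 1
1 0 0 1
1 1 1 1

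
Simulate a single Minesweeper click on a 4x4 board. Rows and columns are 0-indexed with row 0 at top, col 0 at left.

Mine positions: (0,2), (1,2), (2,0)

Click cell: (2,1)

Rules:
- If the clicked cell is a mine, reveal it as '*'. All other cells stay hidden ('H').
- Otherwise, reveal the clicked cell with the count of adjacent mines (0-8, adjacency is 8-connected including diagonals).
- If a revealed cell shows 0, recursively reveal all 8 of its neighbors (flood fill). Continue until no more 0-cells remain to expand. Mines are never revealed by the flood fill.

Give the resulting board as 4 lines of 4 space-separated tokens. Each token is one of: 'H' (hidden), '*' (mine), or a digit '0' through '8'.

H H H H
H H H H
H 2 H H
H H H H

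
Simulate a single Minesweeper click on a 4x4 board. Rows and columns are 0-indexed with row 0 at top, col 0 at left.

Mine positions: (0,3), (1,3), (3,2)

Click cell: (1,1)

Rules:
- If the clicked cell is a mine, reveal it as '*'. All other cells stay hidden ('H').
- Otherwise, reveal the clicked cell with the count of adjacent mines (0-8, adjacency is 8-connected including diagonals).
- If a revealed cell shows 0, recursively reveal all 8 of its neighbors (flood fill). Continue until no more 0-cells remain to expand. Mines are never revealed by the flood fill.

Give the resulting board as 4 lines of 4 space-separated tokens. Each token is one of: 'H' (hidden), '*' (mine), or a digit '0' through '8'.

0 0 2 H
0 0 2 H
0 1 2 H
0 1 H H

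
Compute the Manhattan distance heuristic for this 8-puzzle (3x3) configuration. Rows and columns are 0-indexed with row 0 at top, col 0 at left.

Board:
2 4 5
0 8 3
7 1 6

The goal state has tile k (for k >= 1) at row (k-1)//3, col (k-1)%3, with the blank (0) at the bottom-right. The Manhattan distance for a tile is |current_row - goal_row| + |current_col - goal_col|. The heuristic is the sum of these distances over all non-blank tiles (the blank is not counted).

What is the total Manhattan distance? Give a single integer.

Answer: 11

Derivation:
Tile 2: (0,0)->(0,1) = 1
Tile 4: (0,1)->(1,0) = 2
Tile 5: (0,2)->(1,1) = 2
Tile 8: (1,1)->(2,1) = 1
Tile 3: (1,2)->(0,2) = 1
Tile 7: (2,0)->(2,0) = 0
Tile 1: (2,1)->(0,0) = 3
Tile 6: (2,2)->(1,2) = 1
Sum: 1 + 2 + 2 + 1 + 1 + 0 + 3 + 1 = 11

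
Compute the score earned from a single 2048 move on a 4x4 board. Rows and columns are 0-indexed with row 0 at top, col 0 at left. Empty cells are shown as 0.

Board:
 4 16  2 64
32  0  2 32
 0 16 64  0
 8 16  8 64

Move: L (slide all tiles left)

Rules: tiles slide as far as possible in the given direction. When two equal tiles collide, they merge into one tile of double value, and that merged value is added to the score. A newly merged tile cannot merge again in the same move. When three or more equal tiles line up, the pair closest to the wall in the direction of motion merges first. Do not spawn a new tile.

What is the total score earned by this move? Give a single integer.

Answer: 0

Derivation:
Slide left:
row 0: [4, 16, 2, 64] -> [4, 16, 2, 64]  score +0 (running 0)
row 1: [32, 0, 2, 32] -> [32, 2, 32, 0]  score +0 (running 0)
row 2: [0, 16, 64, 0] -> [16, 64, 0, 0]  score +0 (running 0)
row 3: [8, 16, 8, 64] -> [8, 16, 8, 64]  score +0 (running 0)
Board after move:
 4 16  2 64
32  2 32  0
16 64  0  0
 8 16  8 64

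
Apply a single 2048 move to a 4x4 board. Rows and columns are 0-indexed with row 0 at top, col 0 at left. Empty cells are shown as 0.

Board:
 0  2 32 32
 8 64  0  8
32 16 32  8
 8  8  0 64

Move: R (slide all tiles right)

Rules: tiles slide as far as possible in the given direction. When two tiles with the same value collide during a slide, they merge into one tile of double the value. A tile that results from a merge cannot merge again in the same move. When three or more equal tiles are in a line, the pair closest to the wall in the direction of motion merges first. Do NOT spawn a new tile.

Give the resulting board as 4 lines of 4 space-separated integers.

Answer:  0  0  2 64
 0  8 64  8
32 16 32  8
 0  0 16 64

Derivation:
Slide right:
row 0: [0, 2, 32, 32] -> [0, 0, 2, 64]
row 1: [8, 64, 0, 8] -> [0, 8, 64, 8]
row 2: [32, 16, 32, 8] -> [32, 16, 32, 8]
row 3: [8, 8, 0, 64] -> [0, 0, 16, 64]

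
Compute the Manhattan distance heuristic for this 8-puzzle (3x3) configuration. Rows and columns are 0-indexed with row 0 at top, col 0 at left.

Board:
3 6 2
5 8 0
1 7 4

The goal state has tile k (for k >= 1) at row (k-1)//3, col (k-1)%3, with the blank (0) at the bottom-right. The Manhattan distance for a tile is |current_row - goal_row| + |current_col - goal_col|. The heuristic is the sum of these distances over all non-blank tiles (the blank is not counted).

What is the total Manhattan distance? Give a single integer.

Answer: 13

Derivation:
Tile 3: (0,0)->(0,2) = 2
Tile 6: (0,1)->(1,2) = 2
Tile 2: (0,2)->(0,1) = 1
Tile 5: (1,0)->(1,1) = 1
Tile 8: (1,1)->(2,1) = 1
Tile 1: (2,0)->(0,0) = 2
Tile 7: (2,1)->(2,0) = 1
Tile 4: (2,2)->(1,0) = 3
Sum: 2 + 2 + 1 + 1 + 1 + 2 + 1 + 3 = 13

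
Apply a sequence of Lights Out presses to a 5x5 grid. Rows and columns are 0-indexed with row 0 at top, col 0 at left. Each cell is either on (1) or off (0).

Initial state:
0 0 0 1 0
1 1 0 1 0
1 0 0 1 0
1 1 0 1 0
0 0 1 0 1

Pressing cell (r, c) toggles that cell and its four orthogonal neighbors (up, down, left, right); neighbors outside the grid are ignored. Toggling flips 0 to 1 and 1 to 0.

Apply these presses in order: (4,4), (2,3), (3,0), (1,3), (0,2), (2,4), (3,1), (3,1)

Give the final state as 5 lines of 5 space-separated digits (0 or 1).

After press 1 at (4,4):
0 0 0 1 0
1 1 0 1 0
1 0 0 1 0
1 1 0 1 1
0 0 1 1 0

After press 2 at (2,3):
0 0 0 1 0
1 1 0 0 0
1 0 1 0 1
1 1 0 0 1
0 0 1 1 0

After press 3 at (3,0):
0 0 0 1 0
1 1 0 0 0
0 0 1 0 1
0 0 0 0 1
1 0 1 1 0

After press 4 at (1,3):
0 0 0 0 0
1 1 1 1 1
0 0 1 1 1
0 0 0 0 1
1 0 1 1 0

After press 5 at (0,2):
0 1 1 1 0
1 1 0 1 1
0 0 1 1 1
0 0 0 0 1
1 0 1 1 0

After press 6 at (2,4):
0 1 1 1 0
1 1 0 1 0
0 0 1 0 0
0 0 0 0 0
1 0 1 1 0

After press 7 at (3,1):
0 1 1 1 0
1 1 0 1 0
0 1 1 0 0
1 1 1 0 0
1 1 1 1 0

After press 8 at (3,1):
0 1 1 1 0
1 1 0 1 0
0 0 1 0 0
0 0 0 0 0
1 0 1 1 0

Answer: 0 1 1 1 0
1 1 0 1 0
0 0 1 0 0
0 0 0 0 0
1 0 1 1 0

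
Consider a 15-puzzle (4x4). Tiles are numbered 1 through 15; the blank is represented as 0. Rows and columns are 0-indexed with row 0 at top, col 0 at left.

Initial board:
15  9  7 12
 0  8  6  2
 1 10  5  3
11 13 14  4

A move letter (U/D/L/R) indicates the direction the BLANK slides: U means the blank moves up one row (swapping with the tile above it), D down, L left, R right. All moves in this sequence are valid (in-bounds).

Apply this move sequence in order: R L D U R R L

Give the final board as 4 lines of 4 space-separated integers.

After move 1 (R):
15  9  7 12
 8  0  6  2
 1 10  5  3
11 13 14  4

After move 2 (L):
15  9  7 12
 0  8  6  2
 1 10  5  3
11 13 14  4

After move 3 (D):
15  9  7 12
 1  8  6  2
 0 10  5  3
11 13 14  4

After move 4 (U):
15  9  7 12
 0  8  6  2
 1 10  5  3
11 13 14  4

After move 5 (R):
15  9  7 12
 8  0  6  2
 1 10  5  3
11 13 14  4

After move 6 (R):
15  9  7 12
 8  6  0  2
 1 10  5  3
11 13 14  4

After move 7 (L):
15  9  7 12
 8  0  6  2
 1 10  5  3
11 13 14  4

Answer: 15  9  7 12
 8  0  6  2
 1 10  5  3
11 13 14  4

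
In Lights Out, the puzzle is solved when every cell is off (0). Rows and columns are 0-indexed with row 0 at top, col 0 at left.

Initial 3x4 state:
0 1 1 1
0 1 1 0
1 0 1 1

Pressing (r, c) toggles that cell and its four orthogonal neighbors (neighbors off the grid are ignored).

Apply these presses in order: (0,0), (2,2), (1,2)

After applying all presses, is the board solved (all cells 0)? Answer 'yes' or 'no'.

Answer: no

Derivation:
After press 1 at (0,0):
1 0 1 1
1 1 1 0
1 0 1 1

After press 2 at (2,2):
1 0 1 1
1 1 0 0
1 1 0 0

After press 3 at (1,2):
1 0 0 1
1 0 1 1
1 1 1 0

Lights still on: 8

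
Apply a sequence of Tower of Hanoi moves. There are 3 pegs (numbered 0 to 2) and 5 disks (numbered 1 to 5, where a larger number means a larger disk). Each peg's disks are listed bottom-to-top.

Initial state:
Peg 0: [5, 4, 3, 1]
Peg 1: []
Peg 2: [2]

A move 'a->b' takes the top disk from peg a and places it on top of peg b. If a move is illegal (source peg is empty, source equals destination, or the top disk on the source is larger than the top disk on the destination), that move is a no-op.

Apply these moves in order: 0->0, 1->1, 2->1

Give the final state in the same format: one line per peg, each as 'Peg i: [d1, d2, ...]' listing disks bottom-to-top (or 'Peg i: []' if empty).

Answer: Peg 0: [5, 4, 3, 1]
Peg 1: [2]
Peg 2: []

Derivation:
After move 1 (0->0):
Peg 0: [5, 4, 3, 1]
Peg 1: []
Peg 2: [2]

After move 2 (1->1):
Peg 0: [5, 4, 3, 1]
Peg 1: []
Peg 2: [2]

After move 3 (2->1):
Peg 0: [5, 4, 3, 1]
Peg 1: [2]
Peg 2: []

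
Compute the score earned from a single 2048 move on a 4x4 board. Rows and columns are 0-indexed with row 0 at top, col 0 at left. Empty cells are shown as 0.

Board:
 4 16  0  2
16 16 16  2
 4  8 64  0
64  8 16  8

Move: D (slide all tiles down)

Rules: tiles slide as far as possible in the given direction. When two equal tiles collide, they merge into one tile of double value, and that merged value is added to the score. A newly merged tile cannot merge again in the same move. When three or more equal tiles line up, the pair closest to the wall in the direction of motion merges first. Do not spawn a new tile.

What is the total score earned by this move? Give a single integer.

Slide down:
col 0: [4, 16, 4, 64] -> [4, 16, 4, 64]  score +0 (running 0)
col 1: [16, 16, 8, 8] -> [0, 0, 32, 16]  score +48 (running 48)
col 2: [0, 16, 64, 16] -> [0, 16, 64, 16]  score +0 (running 48)
col 3: [2, 2, 0, 8] -> [0, 0, 4, 8]  score +4 (running 52)
Board after move:
 4  0  0  0
16  0 16  0
 4 32 64  4
64 16 16  8

Answer: 52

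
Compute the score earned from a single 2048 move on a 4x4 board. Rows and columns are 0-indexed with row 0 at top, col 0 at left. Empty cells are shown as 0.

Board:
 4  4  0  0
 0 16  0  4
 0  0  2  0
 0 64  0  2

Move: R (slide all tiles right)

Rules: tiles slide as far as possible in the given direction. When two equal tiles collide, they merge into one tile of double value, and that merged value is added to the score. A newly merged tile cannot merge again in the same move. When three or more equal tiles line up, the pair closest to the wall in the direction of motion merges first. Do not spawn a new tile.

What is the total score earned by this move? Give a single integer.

Slide right:
row 0: [4, 4, 0, 0] -> [0, 0, 0, 8]  score +8 (running 8)
row 1: [0, 16, 0, 4] -> [0, 0, 16, 4]  score +0 (running 8)
row 2: [0, 0, 2, 0] -> [0, 0, 0, 2]  score +0 (running 8)
row 3: [0, 64, 0, 2] -> [0, 0, 64, 2]  score +0 (running 8)
Board after move:
 0  0  0  8
 0  0 16  4
 0  0  0  2
 0  0 64  2

Answer: 8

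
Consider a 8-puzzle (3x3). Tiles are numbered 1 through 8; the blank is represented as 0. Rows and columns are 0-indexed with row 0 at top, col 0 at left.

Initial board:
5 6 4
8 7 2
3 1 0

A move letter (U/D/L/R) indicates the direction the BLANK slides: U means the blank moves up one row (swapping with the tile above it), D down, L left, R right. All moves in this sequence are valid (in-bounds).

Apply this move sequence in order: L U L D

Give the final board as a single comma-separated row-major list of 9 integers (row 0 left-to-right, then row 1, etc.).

After move 1 (L):
5 6 4
8 7 2
3 0 1

After move 2 (U):
5 6 4
8 0 2
3 7 1

After move 3 (L):
5 6 4
0 8 2
3 7 1

After move 4 (D):
5 6 4
3 8 2
0 7 1

Answer: 5, 6, 4, 3, 8, 2, 0, 7, 1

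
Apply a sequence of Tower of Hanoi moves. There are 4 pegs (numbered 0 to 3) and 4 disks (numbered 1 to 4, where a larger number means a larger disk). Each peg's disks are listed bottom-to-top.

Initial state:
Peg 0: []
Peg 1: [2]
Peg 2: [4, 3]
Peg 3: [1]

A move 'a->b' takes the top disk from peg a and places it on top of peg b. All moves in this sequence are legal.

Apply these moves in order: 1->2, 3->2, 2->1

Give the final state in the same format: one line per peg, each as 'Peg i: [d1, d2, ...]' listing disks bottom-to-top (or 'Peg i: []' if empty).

After move 1 (1->2):
Peg 0: []
Peg 1: []
Peg 2: [4, 3, 2]
Peg 3: [1]

After move 2 (3->2):
Peg 0: []
Peg 1: []
Peg 2: [4, 3, 2, 1]
Peg 3: []

After move 3 (2->1):
Peg 0: []
Peg 1: [1]
Peg 2: [4, 3, 2]
Peg 3: []

Answer: Peg 0: []
Peg 1: [1]
Peg 2: [4, 3, 2]
Peg 3: []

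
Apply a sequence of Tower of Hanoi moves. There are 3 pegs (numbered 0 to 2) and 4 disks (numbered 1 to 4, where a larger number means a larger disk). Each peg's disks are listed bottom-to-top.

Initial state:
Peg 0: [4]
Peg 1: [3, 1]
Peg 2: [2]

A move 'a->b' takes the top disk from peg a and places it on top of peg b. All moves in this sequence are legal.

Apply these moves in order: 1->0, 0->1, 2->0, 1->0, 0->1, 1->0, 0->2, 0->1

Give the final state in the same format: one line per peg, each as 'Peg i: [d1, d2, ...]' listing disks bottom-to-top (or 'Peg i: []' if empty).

After move 1 (1->0):
Peg 0: [4, 1]
Peg 1: [3]
Peg 2: [2]

After move 2 (0->1):
Peg 0: [4]
Peg 1: [3, 1]
Peg 2: [2]

After move 3 (2->0):
Peg 0: [4, 2]
Peg 1: [3, 1]
Peg 2: []

After move 4 (1->0):
Peg 0: [4, 2, 1]
Peg 1: [3]
Peg 2: []

After move 5 (0->1):
Peg 0: [4, 2]
Peg 1: [3, 1]
Peg 2: []

After move 6 (1->0):
Peg 0: [4, 2, 1]
Peg 1: [3]
Peg 2: []

After move 7 (0->2):
Peg 0: [4, 2]
Peg 1: [3]
Peg 2: [1]

After move 8 (0->1):
Peg 0: [4]
Peg 1: [3, 2]
Peg 2: [1]

Answer: Peg 0: [4]
Peg 1: [3, 2]
Peg 2: [1]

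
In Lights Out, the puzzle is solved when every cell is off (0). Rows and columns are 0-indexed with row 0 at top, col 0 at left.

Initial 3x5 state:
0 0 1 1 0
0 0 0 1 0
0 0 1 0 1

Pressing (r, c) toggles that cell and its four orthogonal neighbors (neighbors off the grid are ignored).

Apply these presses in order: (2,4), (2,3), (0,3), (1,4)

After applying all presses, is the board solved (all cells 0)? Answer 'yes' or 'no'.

After press 1 at (2,4):
0 0 1 1 0
0 0 0 1 1
0 0 1 1 0

After press 2 at (2,3):
0 0 1 1 0
0 0 0 0 1
0 0 0 0 1

After press 3 at (0,3):
0 0 0 0 1
0 0 0 1 1
0 0 0 0 1

After press 4 at (1,4):
0 0 0 0 0
0 0 0 0 0
0 0 0 0 0

Lights still on: 0

Answer: yes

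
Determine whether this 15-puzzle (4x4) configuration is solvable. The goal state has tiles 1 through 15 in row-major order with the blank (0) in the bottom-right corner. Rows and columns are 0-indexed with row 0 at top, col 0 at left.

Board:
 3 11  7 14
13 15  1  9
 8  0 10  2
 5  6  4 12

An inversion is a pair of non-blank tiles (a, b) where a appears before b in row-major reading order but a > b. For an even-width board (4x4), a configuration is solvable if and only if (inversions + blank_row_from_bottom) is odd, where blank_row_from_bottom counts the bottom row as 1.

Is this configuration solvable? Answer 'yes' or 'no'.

Inversions: 59
Blank is in row 2 (0-indexed from top), which is row 2 counting from the bottom (bottom = 1).
59 + 2 = 61, which is odd, so the puzzle is solvable.

Answer: yes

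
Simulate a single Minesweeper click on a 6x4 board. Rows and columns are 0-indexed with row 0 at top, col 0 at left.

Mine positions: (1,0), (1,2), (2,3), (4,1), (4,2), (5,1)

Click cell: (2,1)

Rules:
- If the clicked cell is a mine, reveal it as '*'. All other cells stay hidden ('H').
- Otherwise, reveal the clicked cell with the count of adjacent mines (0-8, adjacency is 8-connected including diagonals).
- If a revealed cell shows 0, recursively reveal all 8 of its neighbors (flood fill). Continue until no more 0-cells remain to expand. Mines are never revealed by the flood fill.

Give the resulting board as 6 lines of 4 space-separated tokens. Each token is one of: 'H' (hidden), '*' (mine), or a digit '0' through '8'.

H H H H
H H H H
H 2 H H
H H H H
H H H H
H H H H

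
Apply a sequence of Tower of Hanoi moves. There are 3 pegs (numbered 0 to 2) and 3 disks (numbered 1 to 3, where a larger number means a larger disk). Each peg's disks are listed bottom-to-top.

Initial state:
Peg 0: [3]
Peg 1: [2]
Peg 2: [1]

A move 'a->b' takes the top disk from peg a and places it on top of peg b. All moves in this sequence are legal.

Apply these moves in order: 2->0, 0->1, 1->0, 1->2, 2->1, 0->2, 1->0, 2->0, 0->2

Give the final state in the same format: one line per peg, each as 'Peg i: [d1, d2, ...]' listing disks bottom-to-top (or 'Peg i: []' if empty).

Answer: Peg 0: [3, 2]
Peg 1: []
Peg 2: [1]

Derivation:
After move 1 (2->0):
Peg 0: [3, 1]
Peg 1: [2]
Peg 2: []

After move 2 (0->1):
Peg 0: [3]
Peg 1: [2, 1]
Peg 2: []

After move 3 (1->0):
Peg 0: [3, 1]
Peg 1: [2]
Peg 2: []

After move 4 (1->2):
Peg 0: [3, 1]
Peg 1: []
Peg 2: [2]

After move 5 (2->1):
Peg 0: [3, 1]
Peg 1: [2]
Peg 2: []

After move 6 (0->2):
Peg 0: [3]
Peg 1: [2]
Peg 2: [1]

After move 7 (1->0):
Peg 0: [3, 2]
Peg 1: []
Peg 2: [1]

After move 8 (2->0):
Peg 0: [3, 2, 1]
Peg 1: []
Peg 2: []

After move 9 (0->2):
Peg 0: [3, 2]
Peg 1: []
Peg 2: [1]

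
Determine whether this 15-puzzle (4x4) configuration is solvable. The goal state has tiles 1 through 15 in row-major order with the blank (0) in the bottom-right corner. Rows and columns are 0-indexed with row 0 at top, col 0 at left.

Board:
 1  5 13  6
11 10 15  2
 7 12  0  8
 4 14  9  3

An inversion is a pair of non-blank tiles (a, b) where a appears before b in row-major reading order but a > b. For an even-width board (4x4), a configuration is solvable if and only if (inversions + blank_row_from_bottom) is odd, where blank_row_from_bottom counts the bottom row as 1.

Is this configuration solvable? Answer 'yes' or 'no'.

Answer: yes

Derivation:
Inversions: 49
Blank is in row 2 (0-indexed from top), which is row 2 counting from the bottom (bottom = 1).
49 + 2 = 51, which is odd, so the puzzle is solvable.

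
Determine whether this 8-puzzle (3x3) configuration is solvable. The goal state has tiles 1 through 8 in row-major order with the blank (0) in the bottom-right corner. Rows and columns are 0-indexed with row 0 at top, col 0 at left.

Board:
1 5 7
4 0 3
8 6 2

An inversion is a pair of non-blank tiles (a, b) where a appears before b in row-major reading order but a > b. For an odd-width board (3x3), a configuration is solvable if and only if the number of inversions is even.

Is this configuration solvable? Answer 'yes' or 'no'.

Answer: no

Derivation:
Inversions (pairs i<j in row-major order where tile[i] > tile[j] > 0): 13
13 is odd, so the puzzle is not solvable.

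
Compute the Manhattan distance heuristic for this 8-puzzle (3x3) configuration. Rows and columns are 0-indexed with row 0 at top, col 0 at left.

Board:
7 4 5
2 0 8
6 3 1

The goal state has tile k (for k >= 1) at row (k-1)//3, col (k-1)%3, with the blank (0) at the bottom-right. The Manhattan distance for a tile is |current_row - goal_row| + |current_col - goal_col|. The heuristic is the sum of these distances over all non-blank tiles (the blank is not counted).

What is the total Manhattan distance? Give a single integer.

Answer: 20

Derivation:
Tile 7: at (0,0), goal (2,0), distance |0-2|+|0-0| = 2
Tile 4: at (0,1), goal (1,0), distance |0-1|+|1-0| = 2
Tile 5: at (0,2), goal (1,1), distance |0-1|+|2-1| = 2
Tile 2: at (1,0), goal (0,1), distance |1-0|+|0-1| = 2
Tile 8: at (1,2), goal (2,1), distance |1-2|+|2-1| = 2
Tile 6: at (2,0), goal (1,2), distance |2-1|+|0-2| = 3
Tile 3: at (2,1), goal (0,2), distance |2-0|+|1-2| = 3
Tile 1: at (2,2), goal (0,0), distance |2-0|+|2-0| = 4
Sum: 2 + 2 + 2 + 2 + 2 + 3 + 3 + 4 = 20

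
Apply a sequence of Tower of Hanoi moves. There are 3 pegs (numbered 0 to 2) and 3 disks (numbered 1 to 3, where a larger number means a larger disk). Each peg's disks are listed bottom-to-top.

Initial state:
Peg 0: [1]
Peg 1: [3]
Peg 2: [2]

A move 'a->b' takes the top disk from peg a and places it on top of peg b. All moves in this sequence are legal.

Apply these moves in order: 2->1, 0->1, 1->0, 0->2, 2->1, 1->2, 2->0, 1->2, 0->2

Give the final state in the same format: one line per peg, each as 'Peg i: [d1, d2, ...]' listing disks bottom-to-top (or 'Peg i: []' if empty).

Answer: Peg 0: []
Peg 1: [3]
Peg 2: [2, 1]

Derivation:
After move 1 (2->1):
Peg 0: [1]
Peg 1: [3, 2]
Peg 2: []

After move 2 (0->1):
Peg 0: []
Peg 1: [3, 2, 1]
Peg 2: []

After move 3 (1->0):
Peg 0: [1]
Peg 1: [3, 2]
Peg 2: []

After move 4 (0->2):
Peg 0: []
Peg 1: [3, 2]
Peg 2: [1]

After move 5 (2->1):
Peg 0: []
Peg 1: [3, 2, 1]
Peg 2: []

After move 6 (1->2):
Peg 0: []
Peg 1: [3, 2]
Peg 2: [1]

After move 7 (2->0):
Peg 0: [1]
Peg 1: [3, 2]
Peg 2: []

After move 8 (1->2):
Peg 0: [1]
Peg 1: [3]
Peg 2: [2]

After move 9 (0->2):
Peg 0: []
Peg 1: [3]
Peg 2: [2, 1]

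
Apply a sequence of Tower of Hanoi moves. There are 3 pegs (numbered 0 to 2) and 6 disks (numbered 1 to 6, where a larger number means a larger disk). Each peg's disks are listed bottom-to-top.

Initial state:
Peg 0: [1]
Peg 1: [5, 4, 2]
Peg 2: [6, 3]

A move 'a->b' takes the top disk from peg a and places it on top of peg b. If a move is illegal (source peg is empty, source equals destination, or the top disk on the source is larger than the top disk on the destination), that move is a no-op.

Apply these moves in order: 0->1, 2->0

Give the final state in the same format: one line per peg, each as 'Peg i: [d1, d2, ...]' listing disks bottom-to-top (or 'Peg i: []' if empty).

Answer: Peg 0: [3]
Peg 1: [5, 4, 2, 1]
Peg 2: [6]

Derivation:
After move 1 (0->1):
Peg 0: []
Peg 1: [5, 4, 2, 1]
Peg 2: [6, 3]

After move 2 (2->0):
Peg 0: [3]
Peg 1: [5, 4, 2, 1]
Peg 2: [6]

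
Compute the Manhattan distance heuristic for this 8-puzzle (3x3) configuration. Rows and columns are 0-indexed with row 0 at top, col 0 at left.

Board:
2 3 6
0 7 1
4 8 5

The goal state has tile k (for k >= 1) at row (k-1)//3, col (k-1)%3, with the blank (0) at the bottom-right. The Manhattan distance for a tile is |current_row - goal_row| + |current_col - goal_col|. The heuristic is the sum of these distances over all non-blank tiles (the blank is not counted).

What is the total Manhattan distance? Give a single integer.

Answer: 11

Derivation:
Tile 2: at (0,0), goal (0,1), distance |0-0|+|0-1| = 1
Tile 3: at (0,1), goal (0,2), distance |0-0|+|1-2| = 1
Tile 6: at (0,2), goal (1,2), distance |0-1|+|2-2| = 1
Tile 7: at (1,1), goal (2,0), distance |1-2|+|1-0| = 2
Tile 1: at (1,2), goal (0,0), distance |1-0|+|2-0| = 3
Tile 4: at (2,0), goal (1,0), distance |2-1|+|0-0| = 1
Tile 8: at (2,1), goal (2,1), distance |2-2|+|1-1| = 0
Tile 5: at (2,2), goal (1,1), distance |2-1|+|2-1| = 2
Sum: 1 + 1 + 1 + 2 + 3 + 1 + 0 + 2 = 11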